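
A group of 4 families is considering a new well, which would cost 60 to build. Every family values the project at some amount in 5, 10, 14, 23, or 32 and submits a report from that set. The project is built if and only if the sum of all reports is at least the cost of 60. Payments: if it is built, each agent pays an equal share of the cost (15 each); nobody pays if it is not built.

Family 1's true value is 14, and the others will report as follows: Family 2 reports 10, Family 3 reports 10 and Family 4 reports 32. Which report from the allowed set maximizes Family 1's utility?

5

Report 5: project not built, utility 0.
Report 10: project built, pays 15, utility 14 - 15 = -1.
Report 14: project built, pays 15, utility 14 - 15 = -1.
Report 23: project built, pays 15, utility 14 - 15 = -1.
Report 32: project built, pays 15, utility 14 - 15 = -1.
The best choice is 5 with utility 0.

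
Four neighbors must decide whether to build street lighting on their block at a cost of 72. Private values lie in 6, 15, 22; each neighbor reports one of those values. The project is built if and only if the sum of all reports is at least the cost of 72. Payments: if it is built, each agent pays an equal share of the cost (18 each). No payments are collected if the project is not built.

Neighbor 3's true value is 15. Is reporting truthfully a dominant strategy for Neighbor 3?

No

Consider the case where Neighbor 1 reports 15, Neighbor 2 reports 22 and Neighbor 4 reports 22.
Truthful report 15: project built, pays 18, utility 15 - 18 = -3.
Report 6 instead: project not built, utility 0.
Since 0 > -3, reporting 6 is strictly better here, so truthful reporting is not dominant.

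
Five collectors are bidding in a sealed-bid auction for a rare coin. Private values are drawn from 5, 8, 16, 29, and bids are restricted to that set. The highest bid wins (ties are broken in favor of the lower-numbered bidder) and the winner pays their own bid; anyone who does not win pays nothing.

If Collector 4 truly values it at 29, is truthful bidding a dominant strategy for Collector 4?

Consider the case where Collector 1 bids 5, Collector 2 bids 5, Collector 3 bids 5 and Collector 5 bids 5.
Truthful bid 29: wins, pays 29, utility 29 - 29 = 0.
Bid 8 instead: wins, pays 8, utility 29 - 8 = 21.
Since 21 > 0, bidding 8 is strictly better here, so truthful bidding is not dominant.

No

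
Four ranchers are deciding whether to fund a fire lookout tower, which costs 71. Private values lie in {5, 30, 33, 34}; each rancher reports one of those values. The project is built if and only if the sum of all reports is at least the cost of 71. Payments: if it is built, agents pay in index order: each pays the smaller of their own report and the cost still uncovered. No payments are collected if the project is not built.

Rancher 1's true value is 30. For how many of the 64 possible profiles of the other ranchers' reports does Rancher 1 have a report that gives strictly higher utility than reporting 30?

Others report (5, 30, 33): truth gives 0; report 5 gives 25 > 0. Violating.
Others report (5, 30, 34): truth gives 0; report 5 gives 25 > 0. Violating.
Others report (5, 33, 30): truth gives 0; report 5 gives 25 > 0. Violating.
Others report (5, 33, 33): truth gives 0; report 5 gives 25 > 0. Violating.
Others report (5, 5, 5): truth gives 0; no alternative beats it.
Others report (5, 5, 30): truth gives 0; no alternative beats it.
(Checking all 64 profiles: 51 have a profitable deviation, 13 do not.)

51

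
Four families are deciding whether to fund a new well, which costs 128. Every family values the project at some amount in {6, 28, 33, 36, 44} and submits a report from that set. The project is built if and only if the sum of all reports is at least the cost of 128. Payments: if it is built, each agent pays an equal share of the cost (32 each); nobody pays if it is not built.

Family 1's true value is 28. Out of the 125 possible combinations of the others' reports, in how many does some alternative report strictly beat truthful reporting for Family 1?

Others report (28, 28, 44): truth gives -4; report 6 gives 0 > -4. Violating.
Others report (28, 33, 44): truth gives -4; report 6 gives 0 > -4. Violating.
Others report (28, 36, 36): truth gives -4; report 6 gives 0 > -4. Violating.
Others report (28, 36, 44): truth gives -4; report 6 gives 0 > -4. Violating.
Others report (6, 6, 6): truth gives 0; no alternative beats it.
Others report (6, 6, 28): truth gives 0; no alternative beats it.
(Checking all 125 profiles: 43 have a profitable deviation, 82 do not.)

43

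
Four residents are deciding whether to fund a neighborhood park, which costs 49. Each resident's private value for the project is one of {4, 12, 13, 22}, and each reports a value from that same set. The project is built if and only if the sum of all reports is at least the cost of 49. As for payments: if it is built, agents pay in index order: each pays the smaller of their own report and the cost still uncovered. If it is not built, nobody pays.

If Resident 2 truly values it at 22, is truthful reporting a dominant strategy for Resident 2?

Consider the case where Resident 1 reports 4, Resident 3 reports 12 and Resident 4 reports 22.
Truthful report 22: project built, pays 22, utility 22 - 22 = 0.
Report 12 instead: project built, pays 12, utility 22 - 12 = 10.
Since 10 > 0, reporting 12 is strictly better here, so truthful reporting is not dominant.

No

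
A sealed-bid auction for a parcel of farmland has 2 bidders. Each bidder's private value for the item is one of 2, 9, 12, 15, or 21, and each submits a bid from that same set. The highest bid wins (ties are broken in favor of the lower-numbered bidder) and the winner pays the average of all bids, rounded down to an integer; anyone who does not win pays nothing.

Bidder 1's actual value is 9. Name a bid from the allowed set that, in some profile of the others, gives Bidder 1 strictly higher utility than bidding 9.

Suppose Bidder 2 bids 2.
Bid 9: wins, pays 5, utility 9 - 5 = 4.
Bid 2: wins, pays 2, utility 9 - 2 = 7.
So bidding 2 beats truth here (7 > 4).

2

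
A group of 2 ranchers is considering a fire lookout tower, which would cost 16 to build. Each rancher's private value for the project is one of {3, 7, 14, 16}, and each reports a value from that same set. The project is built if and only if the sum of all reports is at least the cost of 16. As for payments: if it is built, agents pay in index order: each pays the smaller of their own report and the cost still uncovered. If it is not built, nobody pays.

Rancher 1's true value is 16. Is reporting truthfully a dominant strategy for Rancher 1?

No

Consider the case where Rancher 2 reports 3.
Truthful report 16: project built, pays 16, utility 16 - 16 = 0.
Report 14 instead: project built, pays 14, utility 16 - 14 = 2.
Since 2 > 0, reporting 14 is strictly better here, so truthful reporting is not dominant.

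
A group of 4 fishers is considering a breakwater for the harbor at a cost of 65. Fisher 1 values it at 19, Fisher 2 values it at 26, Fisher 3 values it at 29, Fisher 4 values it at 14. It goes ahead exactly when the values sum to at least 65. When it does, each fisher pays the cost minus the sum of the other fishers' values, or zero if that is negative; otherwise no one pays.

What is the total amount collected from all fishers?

Total value 88 ≥ cost 65, so it is built.
Fisher 1: others sum to 69; max(0, 65 - 69) = 0.
Fisher 2: others sum to 62; max(0, 65 - 62) = 3.
Fisher 3: others sum to 59; max(0, 65 - 59) = 6.
Fisher 4: others sum to 74; max(0, 65 - 74) = 0.
Total collected = 0 + 3 + 6 + 0 = 9.

9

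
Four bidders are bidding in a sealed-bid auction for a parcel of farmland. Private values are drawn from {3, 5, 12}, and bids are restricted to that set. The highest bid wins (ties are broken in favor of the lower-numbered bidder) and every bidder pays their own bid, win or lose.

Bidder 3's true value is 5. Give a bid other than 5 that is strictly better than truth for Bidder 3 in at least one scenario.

3

Suppose Bidder 1 bids 3, Bidder 2 bids 3 and Bidder 4 bids 12.
Bid 5: loses but pays 5, utility -5.
Bid 3: loses but pays 3, utility -3.
So bidding 3 beats truth here (-3 > -5).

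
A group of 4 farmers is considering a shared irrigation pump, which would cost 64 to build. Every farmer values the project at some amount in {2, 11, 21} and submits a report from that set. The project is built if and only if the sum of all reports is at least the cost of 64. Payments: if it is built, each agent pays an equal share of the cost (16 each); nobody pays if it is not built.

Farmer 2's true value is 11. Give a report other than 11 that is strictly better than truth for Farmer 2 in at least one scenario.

Suppose Farmer 1 reports 11, Farmer 3 reports 21 and Farmer 4 reports 21.
Report 11: project built, pays 16, utility 11 - 16 = -5.
Report 2: project not built, utility 0.
So reporting 2 beats truth here (0 > -5).

2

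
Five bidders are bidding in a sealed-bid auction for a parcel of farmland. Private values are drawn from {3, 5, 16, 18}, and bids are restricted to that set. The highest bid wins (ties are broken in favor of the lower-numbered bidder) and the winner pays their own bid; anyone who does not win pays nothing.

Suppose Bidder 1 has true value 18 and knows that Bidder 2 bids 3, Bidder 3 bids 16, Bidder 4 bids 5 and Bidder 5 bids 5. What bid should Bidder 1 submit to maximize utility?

Bid 3: loses, pays 0, utility 0.
Bid 5: loses, pays 0, utility 0.
Bid 16: wins, pays 16, utility 18 - 16 = 2.
Bid 18: wins, pays 18, utility 18 - 18 = 0.
The best choice is 16 with utility 2.

16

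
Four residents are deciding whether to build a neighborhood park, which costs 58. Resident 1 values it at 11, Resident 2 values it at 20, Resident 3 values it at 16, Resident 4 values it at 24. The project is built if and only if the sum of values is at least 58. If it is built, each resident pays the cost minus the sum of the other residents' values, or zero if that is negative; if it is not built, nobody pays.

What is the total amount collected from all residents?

21

Total value 71 ≥ cost 58, so it is built.
Resident 1: others sum to 60; max(0, 58 - 60) = 0.
Resident 2: others sum to 51; max(0, 58 - 51) = 7.
Resident 3: others sum to 55; max(0, 58 - 55) = 3.
Resident 4: others sum to 47; max(0, 58 - 47) = 11.
Total collected = 0 + 7 + 3 + 11 = 21.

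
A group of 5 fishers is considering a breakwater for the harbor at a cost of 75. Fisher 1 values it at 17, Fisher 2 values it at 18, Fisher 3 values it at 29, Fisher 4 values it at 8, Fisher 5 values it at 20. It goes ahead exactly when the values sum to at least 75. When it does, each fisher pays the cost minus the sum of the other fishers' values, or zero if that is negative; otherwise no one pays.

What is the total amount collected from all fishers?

Total value 92 ≥ cost 75, so it is built.
Fisher 1: others sum to 75; max(0, 75 - 75) = 0.
Fisher 2: others sum to 74; max(0, 75 - 74) = 1.
Fisher 3: others sum to 63; max(0, 75 - 63) = 12.
Fisher 4: others sum to 84; max(0, 75 - 84) = 0.
Fisher 5: others sum to 72; max(0, 75 - 72) = 3.
Total collected = 0 + 1 + 12 + 0 + 3 = 16.

16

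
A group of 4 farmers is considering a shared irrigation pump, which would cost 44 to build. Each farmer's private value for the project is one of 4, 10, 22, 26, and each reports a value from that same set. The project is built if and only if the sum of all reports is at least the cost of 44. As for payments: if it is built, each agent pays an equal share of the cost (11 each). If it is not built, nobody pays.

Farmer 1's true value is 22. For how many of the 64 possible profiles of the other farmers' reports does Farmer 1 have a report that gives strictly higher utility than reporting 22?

3

Others report (4, 4, 10): truth gives 0; report 26 gives 11 > 0. Violating.
Others report (4, 10, 4): truth gives 0; report 26 gives 11 > 0. Violating.
Others report (10, 4, 4): truth gives 0; report 26 gives 11 > 0. Violating.
Others report (4, 4, 4): truth gives 0; no alternative beats it.
Others report (4, 4, 22): truth gives 11; no alternative beats it.
(Checking all 64 profiles: 3 have a profitable deviation, 61 do not.)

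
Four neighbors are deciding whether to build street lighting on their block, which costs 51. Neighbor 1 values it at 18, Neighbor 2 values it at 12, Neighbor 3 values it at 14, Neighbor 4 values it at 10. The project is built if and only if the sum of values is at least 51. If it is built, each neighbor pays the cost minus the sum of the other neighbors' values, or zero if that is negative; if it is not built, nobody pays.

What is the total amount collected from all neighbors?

42

Total value 54 ≥ cost 51, so it is built.
Neighbor 1: others sum to 36; max(0, 51 - 36) = 15.
Neighbor 2: others sum to 42; max(0, 51 - 42) = 9.
Neighbor 3: others sum to 40; max(0, 51 - 40) = 11.
Neighbor 4: others sum to 44; max(0, 51 - 44) = 7.
Total collected = 15 + 9 + 11 + 7 = 42.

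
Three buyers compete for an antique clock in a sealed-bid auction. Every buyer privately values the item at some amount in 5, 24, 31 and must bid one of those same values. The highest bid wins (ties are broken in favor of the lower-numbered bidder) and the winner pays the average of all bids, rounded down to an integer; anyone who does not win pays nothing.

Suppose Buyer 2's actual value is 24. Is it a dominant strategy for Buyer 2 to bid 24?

Consider the case where Buyer 1 bids 5 and Buyer 3 bids 31.
Truthful bid 24: loses, pays 0, utility 0.
Bid 31 instead: wins, pays 22, utility 24 - 22 = 2.
Since 2 > 0, bidding 31 is strictly better here, so truthful bidding is not dominant.

No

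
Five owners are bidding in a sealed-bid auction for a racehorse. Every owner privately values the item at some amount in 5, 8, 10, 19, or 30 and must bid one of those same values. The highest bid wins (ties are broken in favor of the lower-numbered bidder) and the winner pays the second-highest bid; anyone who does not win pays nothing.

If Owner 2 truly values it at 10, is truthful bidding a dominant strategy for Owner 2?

Yes

Check each profile of the others' bids and compare truth against every alternative bid.
Others bid (5, 5, 5, 5): truth gives 5, best alternative gives 5.
Others bid (5, 5, 5, 8): truth gives 2, best alternative gives 2.
Others bid (5, 5, 8, 5): truth gives 2, best alternative gives 2.
Others bid (5, 5, 8, 8): truth gives 2, best alternative gives 2.
Others bid (5, 8, 5, 5): truth gives 2, best alternative gives 2.
Others bid (5, 8, 5, 8): truth gives 2, best alternative gives 2.
(Remaining 619 profiles checked similarly; truth is weakly best in each.)
In every case the truthful bid is at least as good as any alternative, so it is a dominant strategy.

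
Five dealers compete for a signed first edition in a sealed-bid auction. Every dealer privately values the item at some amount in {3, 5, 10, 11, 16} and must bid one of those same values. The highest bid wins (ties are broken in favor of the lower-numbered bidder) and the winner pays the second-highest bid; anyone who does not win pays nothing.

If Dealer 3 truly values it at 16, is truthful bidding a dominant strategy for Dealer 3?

Check each profile of the others' bids and compare truth against every alternative bid.
Others bid (3, 11, 3, 3): truth gives 5, best alternative gives 0.
Others bid (3, 11, 3, 5): truth gives 5, best alternative gives 0.
Others bid (3, 11, 3, 10): truth gives 5, best alternative gives 0.
Others bid (3, 11, 3, 11): truth gives 5, best alternative gives 0.
Others bid (3, 11, 5, 3): truth gives 5, best alternative gives 0.
Others bid (3, 11, 5, 5): truth gives 5, best alternative gives 0.
(Remaining 619 profiles checked similarly; truth is weakly best in each.)
In every case the truthful bid is at least as good as any alternative, so it is a dominant strategy.

Yes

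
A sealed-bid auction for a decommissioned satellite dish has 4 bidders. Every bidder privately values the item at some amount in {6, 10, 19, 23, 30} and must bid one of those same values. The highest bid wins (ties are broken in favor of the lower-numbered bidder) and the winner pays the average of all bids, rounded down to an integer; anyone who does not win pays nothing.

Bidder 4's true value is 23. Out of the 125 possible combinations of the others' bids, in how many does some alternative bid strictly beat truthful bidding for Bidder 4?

Others bid (6, 6, 6): truth gives 13; bid 10 gives 16 > 13. Violating.
Others bid (6, 6, 10): truth gives 12; bid 19 gives 13 > 12. Violating.
Others bid (6, 6, 23): truth gives 0; bid 30 gives 7 > 0. Violating.
Others bid (6, 10, 6): truth gives 12; bid 19 gives 13 > 12. Violating.
Others bid (6, 6, 19): truth gives 10; no alternative beats it.
Others bid (6, 6, 30): truth gives 0; no alternative beats it.
(Checking all 125 profiles: 41 have a profitable deviation, 84 do not.)

41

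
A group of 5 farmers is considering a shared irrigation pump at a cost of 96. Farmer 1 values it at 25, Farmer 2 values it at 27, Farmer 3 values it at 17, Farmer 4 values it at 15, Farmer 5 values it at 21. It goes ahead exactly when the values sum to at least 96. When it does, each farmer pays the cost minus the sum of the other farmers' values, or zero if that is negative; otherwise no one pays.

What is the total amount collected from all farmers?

Total value 105 ≥ cost 96, so it is built.
Farmer 1: others sum to 80; max(0, 96 - 80) = 16.
Farmer 2: others sum to 78; max(0, 96 - 78) = 18.
Farmer 3: others sum to 88; max(0, 96 - 88) = 8.
Farmer 4: others sum to 90; max(0, 96 - 90) = 6.
Farmer 5: others sum to 84; max(0, 96 - 84) = 12.
Total collected = 16 + 18 + 8 + 6 + 12 = 60.

60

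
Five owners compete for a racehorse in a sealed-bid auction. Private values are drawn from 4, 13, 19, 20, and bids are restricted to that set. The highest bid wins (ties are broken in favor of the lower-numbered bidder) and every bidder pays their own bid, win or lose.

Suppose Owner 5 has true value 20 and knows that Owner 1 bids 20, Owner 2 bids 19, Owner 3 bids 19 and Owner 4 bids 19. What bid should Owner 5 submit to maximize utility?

Bid 4: loses but pays 4, utility -4.
Bid 13: loses but pays 13, utility -13.
Bid 19: loses but pays 19, utility -19.
Bid 20: loses but pays 20, utility -20.
The best choice is 4 with utility -4.

4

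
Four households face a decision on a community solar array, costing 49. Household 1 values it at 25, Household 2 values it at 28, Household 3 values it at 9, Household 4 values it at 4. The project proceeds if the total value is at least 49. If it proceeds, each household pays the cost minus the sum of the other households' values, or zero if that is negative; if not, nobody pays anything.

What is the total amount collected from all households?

19

Total value 66 ≥ cost 49, so it is built.
Household 1: others sum to 41; max(0, 49 - 41) = 8.
Household 2: others sum to 38; max(0, 49 - 38) = 11.
Household 3: others sum to 57; max(0, 49 - 57) = 0.
Household 4: others sum to 62; max(0, 49 - 62) = 0.
Total collected = 8 + 11 + 0 + 0 = 19.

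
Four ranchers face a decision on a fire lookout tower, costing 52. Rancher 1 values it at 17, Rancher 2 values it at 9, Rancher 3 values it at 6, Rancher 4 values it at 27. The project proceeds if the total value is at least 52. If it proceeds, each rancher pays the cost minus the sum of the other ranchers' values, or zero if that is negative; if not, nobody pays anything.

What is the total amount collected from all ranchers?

32

Total value 59 ≥ cost 52, so it is built.
Rancher 1: others sum to 42; max(0, 52 - 42) = 10.
Rancher 2: others sum to 50; max(0, 52 - 50) = 2.
Rancher 3: others sum to 53; max(0, 52 - 53) = 0.
Rancher 4: others sum to 32; max(0, 52 - 32) = 20.
Total collected = 10 + 2 + 0 + 20 = 32.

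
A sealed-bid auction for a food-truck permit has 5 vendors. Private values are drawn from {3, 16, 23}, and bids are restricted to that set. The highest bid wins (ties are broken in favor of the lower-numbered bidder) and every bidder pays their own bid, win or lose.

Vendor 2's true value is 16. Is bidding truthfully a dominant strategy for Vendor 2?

Consider the case where Vendor 1 bids 3, Vendor 3 bids 3, Vendor 4 bids 3 and Vendor 5 bids 23.
Truthful bid 16: loses but pays 16, utility -16.
Bid 3 instead: loses but pays 3, utility -3.
Since -3 > -16, bidding 3 is strictly better here, so truthful bidding is not dominant.

No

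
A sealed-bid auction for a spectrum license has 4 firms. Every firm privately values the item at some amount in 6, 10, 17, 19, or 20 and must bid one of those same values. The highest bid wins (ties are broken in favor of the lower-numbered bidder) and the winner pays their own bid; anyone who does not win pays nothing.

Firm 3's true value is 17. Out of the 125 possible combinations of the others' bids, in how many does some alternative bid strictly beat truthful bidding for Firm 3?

2

Others bid (6, 6, 6): truth gives 0; bid 10 gives 7 > 0. Violating.
Others bid (6, 6, 10): truth gives 0; bid 10 gives 7 > 0. Violating.
Others bid (6, 6, 17): truth gives 0; no alternative beats it.
Others bid (6, 6, 19): truth gives 0; no alternative beats it.
(Checking all 125 profiles: 2 have a profitable deviation, 123 do not.)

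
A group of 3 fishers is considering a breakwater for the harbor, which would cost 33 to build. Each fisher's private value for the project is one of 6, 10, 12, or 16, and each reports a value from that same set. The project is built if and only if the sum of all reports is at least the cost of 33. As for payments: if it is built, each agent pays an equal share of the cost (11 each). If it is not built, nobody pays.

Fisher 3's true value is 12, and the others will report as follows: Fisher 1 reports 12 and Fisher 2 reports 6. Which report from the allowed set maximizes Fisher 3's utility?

16

Report 6: project not built, utility 0.
Report 10: project not built, utility 0.
Report 12: project not built, utility 0.
Report 16: project built, pays 11, utility 12 - 11 = 1.
The best choice is 16 with utility 1.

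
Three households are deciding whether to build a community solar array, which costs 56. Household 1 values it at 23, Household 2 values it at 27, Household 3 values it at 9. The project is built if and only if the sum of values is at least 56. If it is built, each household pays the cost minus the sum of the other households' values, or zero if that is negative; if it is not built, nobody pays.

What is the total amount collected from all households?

50

Total value 59 ≥ cost 56, so it is built.
Household 1: others sum to 36; max(0, 56 - 36) = 20.
Household 2: others sum to 32; max(0, 56 - 32) = 24.
Household 3: others sum to 50; max(0, 56 - 50) = 6.
Total collected = 20 + 24 + 6 = 50.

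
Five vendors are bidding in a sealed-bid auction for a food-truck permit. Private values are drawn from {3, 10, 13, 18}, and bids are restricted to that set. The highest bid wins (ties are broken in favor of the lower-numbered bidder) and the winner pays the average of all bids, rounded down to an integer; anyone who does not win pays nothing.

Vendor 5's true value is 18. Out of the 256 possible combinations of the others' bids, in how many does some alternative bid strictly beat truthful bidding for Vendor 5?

Others bid (3, 3, 3, 3): truth gives 12; bid 10 gives 14 > 12. Violating.
Others bid (3, 3, 3, 10): truth gives 11; bid 13 gives 12 > 11. Violating.
Others bid (3, 3, 10, 3): truth gives 11; bid 13 gives 12 > 11. Violating.
Others bid (3, 3, 10, 10): truth gives 10; bid 13 gives 11 > 10. Violating.
Others bid (3, 3, 3, 13): truth gives 10; no alternative beats it.
Others bid (3, 3, 3, 18): truth gives 0; no alternative beats it.
(Checking all 256 profiles: 16 have a profitable deviation, 240 do not.)

16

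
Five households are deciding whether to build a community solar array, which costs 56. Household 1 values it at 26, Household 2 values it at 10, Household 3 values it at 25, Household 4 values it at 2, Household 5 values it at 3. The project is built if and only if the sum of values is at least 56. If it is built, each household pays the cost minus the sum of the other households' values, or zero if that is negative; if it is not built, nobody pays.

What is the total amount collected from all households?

Total value 66 ≥ cost 56, so it is built.
Household 1: others sum to 40; max(0, 56 - 40) = 16.
Household 2: others sum to 56; max(0, 56 - 56) = 0.
Household 3: others sum to 41; max(0, 56 - 41) = 15.
Household 4: others sum to 64; max(0, 56 - 64) = 0.
Household 5: others sum to 63; max(0, 56 - 63) = 0.
Total collected = 16 + 0 + 15 + 0 + 0 = 31.

31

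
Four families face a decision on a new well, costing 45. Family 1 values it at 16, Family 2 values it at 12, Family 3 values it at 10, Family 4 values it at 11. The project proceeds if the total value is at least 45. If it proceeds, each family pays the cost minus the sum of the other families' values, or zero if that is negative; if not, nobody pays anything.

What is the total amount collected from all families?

Total value 49 ≥ cost 45, so it is built.
Family 1: others sum to 33; max(0, 45 - 33) = 12.
Family 2: others sum to 37; max(0, 45 - 37) = 8.
Family 3: others sum to 39; max(0, 45 - 39) = 6.
Family 4: others sum to 38; max(0, 45 - 38) = 7.
Total collected = 12 + 8 + 6 + 7 = 33.

33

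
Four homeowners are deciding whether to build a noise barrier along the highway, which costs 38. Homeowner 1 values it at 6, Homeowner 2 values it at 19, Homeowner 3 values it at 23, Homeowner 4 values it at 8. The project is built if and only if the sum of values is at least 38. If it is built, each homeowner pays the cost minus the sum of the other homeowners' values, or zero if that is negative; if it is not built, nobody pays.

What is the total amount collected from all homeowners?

6

Total value 56 ≥ cost 38, so it is built.
Homeowner 1: others sum to 50; max(0, 38 - 50) = 0.
Homeowner 2: others sum to 37; max(0, 38 - 37) = 1.
Homeowner 3: others sum to 33; max(0, 38 - 33) = 5.
Homeowner 4: others sum to 48; max(0, 38 - 48) = 0.
Total collected = 0 + 1 + 5 + 0 = 6.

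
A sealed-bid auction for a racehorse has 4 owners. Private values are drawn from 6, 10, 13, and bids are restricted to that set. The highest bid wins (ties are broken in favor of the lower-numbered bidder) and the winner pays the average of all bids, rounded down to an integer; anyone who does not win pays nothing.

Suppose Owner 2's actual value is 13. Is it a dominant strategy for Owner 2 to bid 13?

Check each profile of the others' bids and compare truth against every alternative bid.
Others bid (10, 6, 6): truth gives 5, best alternative gives 0.
Others bid (6, 6, 13): truth gives 4, best alternative gives 0.
Others bid (6, 13, 6): truth gives 4, best alternative gives 0.
Others bid (10, 6, 10): truth gives 4, best alternative gives 0.
Others bid (10, 10, 6): truth gives 4, best alternative gives 0.
Others bid (6, 10, 13): truth gives 3, best alternative gives 0.
(Remaining 21 profiles checked similarly; truth is weakly best in each.)
In every case the truthful bid is at least as good as any alternative, so it is a dominant strategy.

Yes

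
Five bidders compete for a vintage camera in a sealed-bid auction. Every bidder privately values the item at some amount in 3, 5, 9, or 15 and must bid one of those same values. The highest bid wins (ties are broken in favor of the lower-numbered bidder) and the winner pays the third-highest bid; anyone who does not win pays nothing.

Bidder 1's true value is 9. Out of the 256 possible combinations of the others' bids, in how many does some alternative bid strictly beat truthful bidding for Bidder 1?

Others bid (3, 3, 3, 15): truth gives 0; bid 15 gives 6 > 0. Violating.
Others bid (3, 3, 5, 15): truth gives 0; bid 15 gives 4 > 0. Violating.
Others bid (3, 3, 15, 3): truth gives 0; bid 15 gives 6 > 0. Violating.
Others bid (3, 3, 15, 5): truth gives 0; bid 15 gives 4 > 0. Violating.
Others bid (3, 3, 3, 3): truth gives 6; no alternative beats it.
Others bid (3, 3, 3, 5): truth gives 6; no alternative beats it.
(Checking all 256 profiles: 32 have a profitable deviation, 224 do not.)

32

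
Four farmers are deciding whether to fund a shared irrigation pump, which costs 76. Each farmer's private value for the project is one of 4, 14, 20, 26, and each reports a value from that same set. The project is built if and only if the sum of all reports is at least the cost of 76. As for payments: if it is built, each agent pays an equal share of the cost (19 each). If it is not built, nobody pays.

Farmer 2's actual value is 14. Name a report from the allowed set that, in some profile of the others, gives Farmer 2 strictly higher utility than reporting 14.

Suppose Farmer 1 reports 14, Farmer 3 reports 26 and Farmer 4 reports 26.
Report 14: project built, pays 19, utility 14 - 19 = -5.
Report 4: project not built, utility 0.
So reporting 4 beats truth here (0 > -5).

4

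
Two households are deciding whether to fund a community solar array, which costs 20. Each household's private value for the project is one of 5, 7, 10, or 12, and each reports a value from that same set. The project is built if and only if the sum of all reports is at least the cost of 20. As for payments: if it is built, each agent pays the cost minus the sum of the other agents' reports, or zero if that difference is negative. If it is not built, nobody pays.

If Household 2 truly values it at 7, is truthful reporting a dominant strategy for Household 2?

Check each profile of the others' reports and compare truth against every alternative report.
Others report (5): truth gives 0, best alternative gives 0.
Others report (7): truth gives 0, best alternative gives 0.
Others report (10): truth gives 0, best alternative gives 0.
Others report (12): truth gives 0, best alternative gives 0.
In every case the truthful report is at least as good as any alternative, so it is a dominant strategy.

Yes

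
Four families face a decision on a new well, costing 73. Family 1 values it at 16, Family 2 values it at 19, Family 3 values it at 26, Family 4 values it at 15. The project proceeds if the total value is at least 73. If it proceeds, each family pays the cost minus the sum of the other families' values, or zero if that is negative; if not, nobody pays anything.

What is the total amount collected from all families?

64

Total value 76 ≥ cost 73, so it is built.
Family 1: others sum to 60; max(0, 73 - 60) = 13.
Family 2: others sum to 57; max(0, 73 - 57) = 16.
Family 3: others sum to 50; max(0, 73 - 50) = 23.
Family 4: others sum to 61; max(0, 73 - 61) = 12.
Total collected = 13 + 16 + 23 + 12 = 64.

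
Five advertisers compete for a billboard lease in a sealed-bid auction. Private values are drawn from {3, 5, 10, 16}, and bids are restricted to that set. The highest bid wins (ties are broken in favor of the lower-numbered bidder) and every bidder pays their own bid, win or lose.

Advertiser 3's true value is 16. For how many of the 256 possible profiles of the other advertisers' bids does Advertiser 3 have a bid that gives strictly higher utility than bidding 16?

148

Others bid (3, 3, 3, 3): truth gives 0; bid 5 gives 11 > 0. Violating.
Others bid (3, 3, 3, 5): truth gives 0; bid 5 gives 11 > 0. Violating.
Others bid (3, 3, 3, 10): truth gives 0; bid 10 gives 6 > 0. Violating.
Others bid (3, 3, 5, 3): truth gives 0; bid 5 gives 11 > 0. Violating.
Others bid (3, 3, 3, 16): truth gives 0; no alternative beats it.
Others bid (3, 3, 5, 16): truth gives 0; no alternative beats it.
(Checking all 256 profiles: 148 have a profitable deviation, 108 do not.)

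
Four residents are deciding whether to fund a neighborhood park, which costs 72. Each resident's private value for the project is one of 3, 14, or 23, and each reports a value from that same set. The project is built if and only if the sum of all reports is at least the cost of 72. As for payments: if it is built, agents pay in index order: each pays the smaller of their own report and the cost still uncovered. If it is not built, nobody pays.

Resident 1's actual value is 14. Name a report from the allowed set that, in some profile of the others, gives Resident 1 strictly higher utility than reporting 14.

Suppose Resident 2 reports 23, Resident 3 reports 23 and Resident 4 reports 23.
Report 14: project built, pays 14, utility 14 - 14 = 0.
Report 3: project built, pays 3, utility 14 - 3 = 11.
So reporting 3 beats truth here (11 > 0).

3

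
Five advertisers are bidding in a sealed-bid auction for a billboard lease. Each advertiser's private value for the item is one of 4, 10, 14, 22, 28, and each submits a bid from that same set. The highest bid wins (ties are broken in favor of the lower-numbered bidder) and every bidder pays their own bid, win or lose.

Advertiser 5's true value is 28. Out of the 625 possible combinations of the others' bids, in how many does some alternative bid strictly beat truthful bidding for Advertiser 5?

450

Others bid (4, 4, 4, 4): truth gives 0; bid 10 gives 18 > 0. Violating.
Others bid (4, 4, 4, 10): truth gives 0; bid 14 gives 14 > 0. Violating.
Others bid (4, 4, 4, 14): truth gives 0; bid 22 gives 6 > 0. Violating.
Others bid (4, 4, 4, 28): truth gives -28; bid 4 gives -4 > -28. Violating.
Others bid (4, 4, 4, 22): truth gives 0; no alternative beats it.
Others bid (4, 4, 10, 22): truth gives 0; no alternative beats it.
(Checking all 625 profiles: 450 have a profitable deviation, 175 do not.)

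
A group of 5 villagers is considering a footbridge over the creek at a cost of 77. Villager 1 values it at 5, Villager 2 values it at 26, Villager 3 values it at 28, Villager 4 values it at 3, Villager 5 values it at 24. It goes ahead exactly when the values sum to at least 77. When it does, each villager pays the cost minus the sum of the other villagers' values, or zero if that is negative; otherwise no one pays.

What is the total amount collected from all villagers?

51

Total value 86 ≥ cost 77, so it is built.
Villager 1: others sum to 81; max(0, 77 - 81) = 0.
Villager 2: others sum to 60; max(0, 77 - 60) = 17.
Villager 3: others sum to 58; max(0, 77 - 58) = 19.
Villager 4: others sum to 83; max(0, 77 - 83) = 0.
Villager 5: others sum to 62; max(0, 77 - 62) = 15.
Total collected = 0 + 17 + 19 + 0 + 15 = 51.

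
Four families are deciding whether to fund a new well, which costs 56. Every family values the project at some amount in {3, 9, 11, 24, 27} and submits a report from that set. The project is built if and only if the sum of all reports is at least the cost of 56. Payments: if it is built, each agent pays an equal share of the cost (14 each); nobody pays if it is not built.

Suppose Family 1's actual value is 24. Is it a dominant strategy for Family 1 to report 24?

Consider the case where Family 2 reports 3, Family 3 reports 3 and Family 4 reports 24.
Truthful report 24: project not built, utility 0.
Report 27 instead: project built, pays 14, utility 24 - 14 = 10.
Since 10 > 0, reporting 27 is strictly better here, so truthful reporting is not dominant.

No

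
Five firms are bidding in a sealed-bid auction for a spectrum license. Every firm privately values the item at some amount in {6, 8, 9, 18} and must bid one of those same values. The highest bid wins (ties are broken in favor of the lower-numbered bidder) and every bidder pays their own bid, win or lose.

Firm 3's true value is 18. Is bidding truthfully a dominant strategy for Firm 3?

No

Consider the case where Firm 1 bids 6, Firm 2 bids 6, Firm 4 bids 6 and Firm 5 bids 6.
Truthful bid 18: wins, pays 18, utility 18 - 18 = 0.
Bid 8 instead: wins, pays 8, utility 18 - 8 = 10.
Since 10 > 0, bidding 8 is strictly better here, so truthful bidding is not dominant.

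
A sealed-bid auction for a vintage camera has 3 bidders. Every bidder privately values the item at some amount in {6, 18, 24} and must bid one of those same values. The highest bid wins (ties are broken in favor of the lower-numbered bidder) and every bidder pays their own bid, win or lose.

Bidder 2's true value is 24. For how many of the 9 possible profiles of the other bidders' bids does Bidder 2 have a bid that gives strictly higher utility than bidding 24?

5

Others bid (6, 6): truth gives 0; bid 18 gives 6 > 0. Violating.
Others bid (6, 18): truth gives 0; bid 18 gives 6 > 0. Violating.
Others bid (24, 6): truth gives -24; bid 6 gives -6 > -24. Violating.
Others bid (24, 18): truth gives -24; bid 6 gives -6 > -24. Violating.
Others bid (6, 24): truth gives 0; no alternative beats it.
Others bid (18, 6): truth gives 0; no alternative beats it.
(Checking all 9 profiles: 5 have a profitable deviation, 4 do not.)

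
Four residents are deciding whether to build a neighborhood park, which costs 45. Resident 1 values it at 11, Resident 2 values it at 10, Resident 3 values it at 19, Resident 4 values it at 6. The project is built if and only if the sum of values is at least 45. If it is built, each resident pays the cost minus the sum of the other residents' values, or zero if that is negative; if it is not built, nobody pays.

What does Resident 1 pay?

10

Total value 46 ≥ cost 45, so the project is built.
The other residents' values sum to 35.
Cost minus that sum is 45 - 35 = 10.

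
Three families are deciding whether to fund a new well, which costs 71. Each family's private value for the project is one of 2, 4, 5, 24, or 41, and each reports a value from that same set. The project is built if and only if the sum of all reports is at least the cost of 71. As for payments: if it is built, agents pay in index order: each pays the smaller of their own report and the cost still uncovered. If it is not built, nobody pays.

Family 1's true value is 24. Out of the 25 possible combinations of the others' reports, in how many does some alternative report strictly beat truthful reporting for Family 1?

1

Others report (41, 41): truth gives 0; report 2 gives 22 > 0. Violating.
Others report (2, 2): truth gives 0; no alternative beats it.
Others report (2, 4): truth gives 0; no alternative beats it.
(Checking all 25 profiles: 1 has a profitable deviation, 24 do not.)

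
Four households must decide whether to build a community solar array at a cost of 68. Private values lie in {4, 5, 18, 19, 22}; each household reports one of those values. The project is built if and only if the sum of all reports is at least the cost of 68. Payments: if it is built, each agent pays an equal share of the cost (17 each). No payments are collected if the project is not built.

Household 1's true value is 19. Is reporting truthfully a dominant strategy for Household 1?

Consider the case where Household 2 reports 4, Household 3 reports 22 and Household 4 reports 22.
Truthful report 19: project not built, utility 0.
Report 22 instead: project built, pays 17, utility 19 - 17 = 2.
Since 2 > 0, reporting 22 is strictly better here, so truthful reporting is not dominant.

No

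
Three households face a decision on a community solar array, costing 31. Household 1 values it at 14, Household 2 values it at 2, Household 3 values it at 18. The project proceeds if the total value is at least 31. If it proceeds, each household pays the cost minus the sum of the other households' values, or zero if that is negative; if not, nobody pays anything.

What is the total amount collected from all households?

26

Total value 34 ≥ cost 31, so it is built.
Household 1: others sum to 20; max(0, 31 - 20) = 11.
Household 2: others sum to 32; max(0, 31 - 32) = 0.
Household 3: others sum to 16; max(0, 31 - 16) = 15.
Total collected = 11 + 0 + 15 = 26.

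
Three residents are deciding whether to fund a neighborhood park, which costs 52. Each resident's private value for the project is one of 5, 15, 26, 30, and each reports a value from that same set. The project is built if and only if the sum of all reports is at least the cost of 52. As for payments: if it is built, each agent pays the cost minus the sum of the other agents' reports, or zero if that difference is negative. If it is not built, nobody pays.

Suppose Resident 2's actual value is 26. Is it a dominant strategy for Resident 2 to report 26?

Yes

Check each profile of the others' reports and compare truth against every alternative report.
Others report (26, 26): truth gives 26, best alternative gives 26.
Others report (26, 30): truth gives 26, best alternative gives 26.
Others report (30, 26): truth gives 26, best alternative gives 26.
Others report (30, 30): truth gives 26, best alternative gives 26.
Others report (15, 30): truth gives 19, best alternative gives 19.
Others report (30, 15): truth gives 19, best alternative gives 19.
(Remaining 10 profiles checked similarly; truth is weakly best in each.)
In every case the truthful report is at least as good as any alternative, so it is a dominant strategy.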